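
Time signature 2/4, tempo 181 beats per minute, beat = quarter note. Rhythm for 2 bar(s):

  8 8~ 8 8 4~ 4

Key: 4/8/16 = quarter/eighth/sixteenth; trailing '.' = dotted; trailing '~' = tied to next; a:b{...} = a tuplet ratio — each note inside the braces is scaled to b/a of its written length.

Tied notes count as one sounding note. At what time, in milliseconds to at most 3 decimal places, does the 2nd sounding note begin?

note 2 onset = 1/2b = 165.746ms

1. 0.0ms @ 0 + 165.746ms (1/2)
2. 165.746ms @ 1/2 + 331.492ms (1)
3. 497.238ms @ 3/2 + 165.746ms (1/2)
4. 662.983ms @ 2 + 662.983ms (2)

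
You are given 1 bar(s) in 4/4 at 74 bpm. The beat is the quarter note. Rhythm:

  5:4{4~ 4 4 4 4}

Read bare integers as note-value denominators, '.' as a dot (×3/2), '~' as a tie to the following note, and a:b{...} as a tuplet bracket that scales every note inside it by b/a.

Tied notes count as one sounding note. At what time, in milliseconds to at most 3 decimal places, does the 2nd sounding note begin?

1. 0.0ms @ 0 + 1297.297ms (8/5)
2. 1297.297ms @ 8/5 + 648.649ms (4/5)
3. 1945.946ms @ 12/5 + 648.649ms (4/5)
4. 2594.595ms @ 16/5 + 648.649ms (4/5)

note 2 onset = 8/5b = 1297.297ms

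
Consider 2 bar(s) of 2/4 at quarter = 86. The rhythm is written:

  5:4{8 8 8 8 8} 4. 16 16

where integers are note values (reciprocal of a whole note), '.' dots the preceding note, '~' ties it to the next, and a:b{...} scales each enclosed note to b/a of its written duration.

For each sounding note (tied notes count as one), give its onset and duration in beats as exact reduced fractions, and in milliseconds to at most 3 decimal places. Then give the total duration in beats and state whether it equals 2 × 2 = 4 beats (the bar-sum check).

1) 0.0ms=0b +279.07ms=2/5b
2) 279.07ms=2/5b +279.07ms=2/5b
3) 558.14ms=4/5b +279.07ms=2/5b
4) 837.209ms=6/5b +279.07ms=2/5b
5) 1116.279ms=8/5b +279.07ms=2/5b
6) 1395.349ms=2b +1046.512ms=3/2b
7) 2441.86ms=7/2b +174.419ms=1/4b
8) 2616.279ms=15/4b +174.419ms=1/4b
Σ=4b of 4 (86bpm 2/4) — PASS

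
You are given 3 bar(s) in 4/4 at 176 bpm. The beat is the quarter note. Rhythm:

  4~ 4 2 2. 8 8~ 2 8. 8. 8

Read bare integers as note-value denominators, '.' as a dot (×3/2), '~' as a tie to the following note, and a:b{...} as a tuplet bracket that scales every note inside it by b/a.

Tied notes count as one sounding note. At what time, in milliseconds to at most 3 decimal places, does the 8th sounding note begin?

1. 0.0ms @ 0 + 681.818ms (2)
2. 681.818ms @ 2 + 681.818ms (2)
3. 1363.636ms @ 4 + 1022.727ms (3)
4. 2386.364ms @ 7 + 170.455ms (1/2)
5. 2556.818ms @ 15/2 + 852.273ms (5/2)
6. 3409.091ms @ 10 + 255.682ms (3/4)
7. 3664.773ms @ 43/4 + 255.682ms (3/4)
8. 3920.455ms @ 23/2 + 170.455ms (1/2)

note 8 onset = 23/2b = 3920.455ms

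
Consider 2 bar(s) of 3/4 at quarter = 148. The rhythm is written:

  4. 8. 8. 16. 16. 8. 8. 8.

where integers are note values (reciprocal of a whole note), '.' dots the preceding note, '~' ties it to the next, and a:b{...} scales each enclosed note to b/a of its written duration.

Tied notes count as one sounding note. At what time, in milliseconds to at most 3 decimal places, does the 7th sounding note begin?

1. 0.0ms @ 0 + 608.108ms (3/2)
2. 608.108ms @ 3/2 + 304.054ms (3/4)
3. 912.162ms @ 9/4 + 304.054ms (3/4)
4. 1216.216ms @ 3 + 152.027ms (3/8)
5. 1368.243ms @ 27/8 + 152.027ms (3/8)
6. 1520.27ms @ 15/4 + 304.054ms (3/4)
7. 1824.324ms @ 9/2 + 304.054ms (3/4)
8. 2128.378ms @ 21/4 + 304.054ms (3/4)

note 7 onset = 9/2b = 1824.324ms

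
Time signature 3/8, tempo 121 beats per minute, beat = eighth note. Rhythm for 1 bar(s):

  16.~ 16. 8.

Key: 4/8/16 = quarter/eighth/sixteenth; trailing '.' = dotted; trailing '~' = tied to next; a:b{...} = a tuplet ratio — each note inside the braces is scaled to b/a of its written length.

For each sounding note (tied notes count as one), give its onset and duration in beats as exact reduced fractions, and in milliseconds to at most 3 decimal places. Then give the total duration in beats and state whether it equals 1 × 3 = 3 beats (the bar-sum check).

1) 0.0ms=0b +743.802ms=3/2b
2) 743.802ms=3/2b +743.802ms=3/2b
Σ=3b of 3 (121bpm 3/8) — PASS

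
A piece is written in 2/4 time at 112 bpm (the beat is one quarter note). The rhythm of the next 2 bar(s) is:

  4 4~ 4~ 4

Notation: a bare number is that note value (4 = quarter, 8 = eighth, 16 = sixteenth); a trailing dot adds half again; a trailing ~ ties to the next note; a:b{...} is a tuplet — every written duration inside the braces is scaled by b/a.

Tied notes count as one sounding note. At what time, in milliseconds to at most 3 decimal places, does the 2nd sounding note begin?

note 2 onset = 1b = 535.714ms

1. 0.0ms @ 0 + 535.714ms (1)
2. 535.714ms @ 1 + 1607.143ms (3)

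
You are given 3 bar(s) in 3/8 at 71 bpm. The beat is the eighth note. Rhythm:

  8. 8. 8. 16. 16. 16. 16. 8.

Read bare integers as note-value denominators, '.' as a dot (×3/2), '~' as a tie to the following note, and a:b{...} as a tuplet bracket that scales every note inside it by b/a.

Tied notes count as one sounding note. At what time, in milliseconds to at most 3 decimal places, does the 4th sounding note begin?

note 4 onset = 9/2b = 3802.817ms

1. 0.0ms @ 0 + 1267.606ms (3/2)
2. 1267.606ms @ 3/2 + 1267.606ms (3/2)
3. 2535.211ms @ 3 + 1267.606ms (3/2)
4. 3802.817ms @ 9/2 + 633.803ms (3/4)
5. 4436.62ms @ 21/4 + 633.803ms (3/4)
6. 5070.423ms @ 6 + 633.803ms (3/4)
7. 5704.225ms @ 27/4 + 633.803ms (3/4)
8. 6338.028ms @ 15/2 + 1267.606ms (3/2)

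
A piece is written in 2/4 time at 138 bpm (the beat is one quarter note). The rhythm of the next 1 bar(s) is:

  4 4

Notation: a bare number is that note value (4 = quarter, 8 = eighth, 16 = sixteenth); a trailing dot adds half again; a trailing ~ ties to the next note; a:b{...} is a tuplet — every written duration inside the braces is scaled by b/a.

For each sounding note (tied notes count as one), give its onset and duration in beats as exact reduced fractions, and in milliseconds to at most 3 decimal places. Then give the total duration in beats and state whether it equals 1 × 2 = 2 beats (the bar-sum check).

1) 0.0ms=0b +434.783ms=1b
2) 434.783ms=1b +434.783ms=1b
Σ=2b of 2 (138bpm 2/4) — PASS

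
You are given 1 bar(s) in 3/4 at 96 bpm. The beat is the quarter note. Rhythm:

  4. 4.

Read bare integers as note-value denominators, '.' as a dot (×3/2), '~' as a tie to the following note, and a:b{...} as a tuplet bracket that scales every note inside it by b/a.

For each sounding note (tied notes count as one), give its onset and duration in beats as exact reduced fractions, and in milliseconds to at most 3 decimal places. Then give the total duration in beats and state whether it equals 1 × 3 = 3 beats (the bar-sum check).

1) 0.0ms=0b +937.5ms=3/2b
2) 937.5ms=3/2b +937.5ms=3/2b
Σ=3b of 3 (96bpm 3/4) — PASS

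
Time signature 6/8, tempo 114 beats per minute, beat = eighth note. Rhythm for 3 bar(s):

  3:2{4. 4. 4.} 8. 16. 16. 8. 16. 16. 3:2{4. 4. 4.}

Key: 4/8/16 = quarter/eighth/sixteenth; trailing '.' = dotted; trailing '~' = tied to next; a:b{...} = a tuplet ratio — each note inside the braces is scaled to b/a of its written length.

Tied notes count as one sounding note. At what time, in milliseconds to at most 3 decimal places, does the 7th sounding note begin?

note 7 onset = 9b = 4736.842ms

1. 0.0ms @ 0 + 1052.632ms (2)
2. 1052.632ms @ 2 + 1052.632ms (2)
3. 2105.263ms @ 4 + 1052.632ms (2)
4. 3157.895ms @ 6 + 789.474ms (3/2)
5. 3947.368ms @ 15/2 + 394.737ms (3/4)
6. 4342.105ms @ 33/4 + 394.737ms (3/4)
7. 4736.842ms @ 9 + 789.474ms (3/2)
8. 5526.316ms @ 21/2 + 394.737ms (3/4)
9. 5921.053ms @ 45/4 + 394.737ms (3/4)
10. 6315.789ms @ 12 + 1052.632ms (2)
11. 7368.421ms @ 14 + 1052.632ms (2)
12. 8421.053ms @ 16 + 1052.632ms (2)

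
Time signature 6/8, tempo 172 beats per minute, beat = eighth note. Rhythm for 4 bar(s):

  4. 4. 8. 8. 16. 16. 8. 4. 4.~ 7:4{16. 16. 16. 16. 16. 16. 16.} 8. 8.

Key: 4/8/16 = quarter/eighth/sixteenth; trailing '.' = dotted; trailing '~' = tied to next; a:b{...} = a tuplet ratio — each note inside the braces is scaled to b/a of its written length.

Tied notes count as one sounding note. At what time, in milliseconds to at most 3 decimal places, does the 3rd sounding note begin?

note 3 onset = 6b = 2093.023ms

1. 0.0ms @ 0 + 1046.512ms (3)
2. 1046.512ms @ 3 + 1046.512ms (3)
3. 2093.023ms @ 6 + 523.256ms (3/2)
4. 2616.279ms @ 15/2 + 523.256ms (3/2)
5. 3139.535ms @ 9 + 261.628ms (3/4)
6. 3401.163ms @ 39/4 + 261.628ms (3/4)
7. 3662.791ms @ 21/2 + 523.256ms (3/2)
8. 4186.047ms @ 12 + 1046.512ms (3)
9. 5232.558ms @ 15 + 1196.013ms (24/7)
10. 6428.571ms @ 129/7 + 149.502ms (3/7)
11. 6578.073ms @ 132/7 + 149.502ms (3/7)
12. 6727.575ms @ 135/7 + 149.502ms (3/7)
13. 6877.076ms @ 138/7 + 149.502ms (3/7)
14. 7026.578ms @ 141/7 + 149.502ms (3/7)
15. 7176.08ms @ 144/7 + 149.502ms (3/7)
16. 7325.581ms @ 21 + 523.256ms (3/2)
17. 7848.837ms @ 45/2 + 523.256ms (3/2)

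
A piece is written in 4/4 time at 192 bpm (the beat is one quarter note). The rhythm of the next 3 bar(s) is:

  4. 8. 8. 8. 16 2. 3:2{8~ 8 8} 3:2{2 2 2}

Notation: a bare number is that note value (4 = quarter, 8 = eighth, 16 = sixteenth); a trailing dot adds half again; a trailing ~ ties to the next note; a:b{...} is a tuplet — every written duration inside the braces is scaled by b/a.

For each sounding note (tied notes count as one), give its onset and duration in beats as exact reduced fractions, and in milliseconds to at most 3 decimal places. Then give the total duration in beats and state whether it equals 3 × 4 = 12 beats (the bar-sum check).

1) 0.0ms=0b +468.75ms=3/2b
2) 468.75ms=3/2b +234.375ms=3/4b
3) 703.125ms=9/4b +234.375ms=3/4b
4) 937.5ms=3b +234.375ms=3/4b
5) 1171.875ms=15/4b +78.125ms=1/4b
6) 1250.0ms=4b +937.5ms=3b
7) 2187.5ms=7b +208.333ms=2/3b
8) 2395.833ms=23/3b +104.167ms=1/3b
9) 2500.0ms=8b +416.667ms=4/3b
10) 2916.667ms=28/3b +416.667ms=4/3b
11) 3333.333ms=32/3b +416.667ms=4/3b
Σ=12b of 12 (192bpm 4/4) — PASS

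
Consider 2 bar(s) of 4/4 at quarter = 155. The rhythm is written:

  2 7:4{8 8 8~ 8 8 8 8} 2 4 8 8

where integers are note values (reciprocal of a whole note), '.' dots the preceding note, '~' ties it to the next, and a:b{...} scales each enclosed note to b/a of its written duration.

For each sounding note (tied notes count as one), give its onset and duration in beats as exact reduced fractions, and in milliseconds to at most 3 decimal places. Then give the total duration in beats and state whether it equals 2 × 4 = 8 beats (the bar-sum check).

1) 0.0ms=0b +774.194ms=2b
2) 774.194ms=2b +110.599ms=2/7b
3) 884.793ms=16/7b +110.599ms=2/7b
4) 995.392ms=18/7b +221.198ms=4/7b
5) 1216.59ms=22/7b +110.599ms=2/7b
6) 1327.189ms=24/7b +110.599ms=2/7b
7) 1437.788ms=26/7b +110.599ms=2/7b
8) 1548.387ms=4b +774.194ms=2b
9) 2322.581ms=6b +387.097ms=1b
10) 2709.677ms=7b +193.548ms=1/2b
11) 2903.226ms=15/2b +193.548ms=1/2b
Σ=8b of 8 (155bpm 4/4) — PASS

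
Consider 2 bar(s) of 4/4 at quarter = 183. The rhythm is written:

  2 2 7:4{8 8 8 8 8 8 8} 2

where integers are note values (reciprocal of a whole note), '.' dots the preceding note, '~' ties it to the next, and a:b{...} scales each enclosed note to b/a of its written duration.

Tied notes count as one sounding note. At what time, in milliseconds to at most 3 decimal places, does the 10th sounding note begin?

note 10 onset = 6b = 1967.213ms

1. 0.0ms @ 0 + 655.738ms (2)
2. 655.738ms @ 2 + 655.738ms (2)
3. 1311.475ms @ 4 + 93.677ms (2/7)
4. 1405.152ms @ 30/7 + 93.677ms (2/7)
5. 1498.829ms @ 32/7 + 93.677ms (2/7)
6. 1592.506ms @ 34/7 + 93.677ms (2/7)
7. 1686.183ms @ 36/7 + 93.677ms (2/7)
8. 1779.859ms @ 38/7 + 93.677ms (2/7)
9. 1873.536ms @ 40/7 + 93.677ms (2/7)
10. 1967.213ms @ 6 + 655.738ms (2)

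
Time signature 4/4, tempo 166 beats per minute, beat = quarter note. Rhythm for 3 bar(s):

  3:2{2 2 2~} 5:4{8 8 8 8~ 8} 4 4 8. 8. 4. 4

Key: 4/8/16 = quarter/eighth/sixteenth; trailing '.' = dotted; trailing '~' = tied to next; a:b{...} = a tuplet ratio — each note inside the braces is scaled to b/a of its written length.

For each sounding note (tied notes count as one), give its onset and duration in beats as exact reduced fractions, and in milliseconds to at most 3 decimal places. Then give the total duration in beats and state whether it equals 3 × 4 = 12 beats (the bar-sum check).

1) 0.0ms=0b +481.928ms=4/3b
2) 481.928ms=4/3b +481.928ms=4/3b
3) 963.855ms=8/3b +626.506ms=26/15b
4) 1590.361ms=22/5b +144.578ms=2/5b
5) 1734.94ms=24/5b +144.578ms=2/5b
6) 1879.518ms=26/5b +289.157ms=4/5b
7) 2168.675ms=6b +361.446ms=1b
8) 2530.12ms=7b +361.446ms=1b
9) 2891.566ms=8b +271.084ms=3/4b
10) 3162.651ms=35/4b +271.084ms=3/4b
11) 3433.735ms=19/2b +542.169ms=3/2b
12) 3975.904ms=11b +361.446ms=1b
Σ=12b of 12 (166bpm 4/4) — PASS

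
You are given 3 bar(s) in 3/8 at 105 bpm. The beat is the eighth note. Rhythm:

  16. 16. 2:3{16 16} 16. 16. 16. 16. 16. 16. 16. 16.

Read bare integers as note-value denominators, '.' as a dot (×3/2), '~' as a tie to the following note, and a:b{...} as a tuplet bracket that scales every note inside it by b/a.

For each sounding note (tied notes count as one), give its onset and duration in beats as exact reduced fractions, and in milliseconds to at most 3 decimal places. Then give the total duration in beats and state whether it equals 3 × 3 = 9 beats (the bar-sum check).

1) 0.0ms=0b +428.571ms=3/4b
2) 428.571ms=3/4b +428.571ms=3/4b
3) 857.143ms=3/2b +428.571ms=3/4b
4) 1285.714ms=9/4b +428.571ms=3/4b
5) 1714.286ms=3b +428.571ms=3/4b
6) 2142.857ms=15/4b +428.571ms=3/4b
7) 2571.429ms=9/2b +428.571ms=3/4b
8) 3000.0ms=21/4b +428.571ms=3/4b
9) 3428.571ms=6b +428.571ms=3/4b
10) 3857.143ms=27/4b +428.571ms=3/4b
11) 4285.714ms=15/2b +428.571ms=3/4b
12) 4714.286ms=33/4b +428.571ms=3/4b
Σ=9b of 9 (105bpm 3/8) — PASS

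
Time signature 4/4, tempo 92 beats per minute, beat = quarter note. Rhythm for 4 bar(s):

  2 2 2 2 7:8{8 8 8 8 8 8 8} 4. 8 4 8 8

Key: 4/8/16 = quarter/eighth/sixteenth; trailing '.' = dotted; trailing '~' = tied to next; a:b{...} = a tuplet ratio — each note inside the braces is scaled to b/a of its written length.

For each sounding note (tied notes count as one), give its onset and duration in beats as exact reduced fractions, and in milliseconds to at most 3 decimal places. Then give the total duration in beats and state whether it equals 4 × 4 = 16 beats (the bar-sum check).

1) 0.0ms=0b +1304.348ms=2b
2) 1304.348ms=2b +1304.348ms=2b
3) 2608.696ms=4b +1304.348ms=2b
4) 3913.043ms=6b +1304.348ms=2b
5) 5217.391ms=8b +372.671ms=4/7b
6) 5590.062ms=60/7b +372.671ms=4/7b
7) 5962.733ms=64/7b +372.671ms=4/7b
8) 6335.404ms=68/7b +372.671ms=4/7b
9) 6708.075ms=72/7b +372.671ms=4/7b
10) 7080.745ms=76/7b +372.671ms=4/7b
11) 7453.416ms=80/7b +372.671ms=4/7b
12) 7826.087ms=12b +978.261ms=3/2b
13) 8804.348ms=27/2b +326.087ms=1/2b
14) 9130.435ms=14b +652.174ms=1b
15) 9782.609ms=15b +326.087ms=1/2b
16) 10108.696ms=31/2b +326.087ms=1/2b
Σ=16b of 16 (92bpm 4/4) — PASS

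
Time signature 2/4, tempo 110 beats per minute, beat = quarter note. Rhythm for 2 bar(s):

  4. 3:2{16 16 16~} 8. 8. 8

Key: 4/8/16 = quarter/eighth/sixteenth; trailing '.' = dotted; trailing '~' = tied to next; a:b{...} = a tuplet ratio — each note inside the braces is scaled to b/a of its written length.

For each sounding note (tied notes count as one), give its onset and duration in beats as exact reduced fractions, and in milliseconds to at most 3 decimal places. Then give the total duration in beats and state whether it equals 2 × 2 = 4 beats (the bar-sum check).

1) 0.0ms=0b +818.182ms=3/2b
2) 818.182ms=3/2b +90.909ms=1/6b
3) 909.091ms=5/3b +90.909ms=1/6b
4) 1000.0ms=11/6b +500.0ms=11/12b
5) 1500.0ms=11/4b +409.091ms=3/4b
6) 1909.091ms=7/2b +272.727ms=1/2b
Σ=4b of 4 (110bpm 2/4) — PASS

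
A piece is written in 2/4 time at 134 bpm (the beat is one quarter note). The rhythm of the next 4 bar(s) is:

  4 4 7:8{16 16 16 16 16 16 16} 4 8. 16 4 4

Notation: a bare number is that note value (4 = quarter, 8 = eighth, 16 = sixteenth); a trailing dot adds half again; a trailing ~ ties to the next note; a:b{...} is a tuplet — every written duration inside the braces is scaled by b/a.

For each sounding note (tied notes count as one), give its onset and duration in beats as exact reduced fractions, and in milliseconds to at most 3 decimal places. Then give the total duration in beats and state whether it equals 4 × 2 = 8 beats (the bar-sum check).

1) 0.0ms=0b +447.761ms=1b
2) 447.761ms=1b +447.761ms=1b
3) 895.522ms=2b +127.932ms=2/7b
4) 1023.454ms=16/7b +127.932ms=2/7b
5) 1151.386ms=18/7b +127.932ms=2/7b
6) 1279.318ms=20/7b +127.932ms=2/7b
7) 1407.249ms=22/7b +127.932ms=2/7b
8) 1535.181ms=24/7b +127.932ms=2/7b
9) 1663.113ms=26/7b +127.932ms=2/7b
10) 1791.045ms=4b +447.761ms=1b
11) 2238.806ms=5b +335.821ms=3/4b
12) 2574.627ms=23/4b +111.94ms=1/4b
13) 2686.567ms=6b +447.761ms=1b
14) 3134.328ms=7b +447.761ms=1b
Σ=8b of 8 (134bpm 2/4) — PASS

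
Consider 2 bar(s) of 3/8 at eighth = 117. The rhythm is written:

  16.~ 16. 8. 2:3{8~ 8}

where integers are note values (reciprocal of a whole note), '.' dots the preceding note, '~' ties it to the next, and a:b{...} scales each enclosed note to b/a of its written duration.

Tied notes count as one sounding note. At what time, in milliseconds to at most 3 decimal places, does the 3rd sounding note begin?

1. 0.0ms @ 0 + 769.231ms (3/2)
2. 769.231ms @ 3/2 + 769.231ms (3/2)
3. 1538.462ms @ 3 + 1538.462ms (3)

note 3 onset = 3b = 1538.462ms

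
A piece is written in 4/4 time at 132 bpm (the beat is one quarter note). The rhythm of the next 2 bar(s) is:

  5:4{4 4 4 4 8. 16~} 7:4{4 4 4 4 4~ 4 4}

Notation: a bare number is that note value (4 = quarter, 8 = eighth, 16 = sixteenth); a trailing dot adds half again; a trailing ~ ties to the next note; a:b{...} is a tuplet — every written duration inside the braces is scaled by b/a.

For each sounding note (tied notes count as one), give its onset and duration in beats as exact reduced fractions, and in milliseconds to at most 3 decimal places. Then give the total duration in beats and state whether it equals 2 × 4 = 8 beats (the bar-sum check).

1) 0.0ms=0b +363.636ms=4/5b
2) 363.636ms=4/5b +363.636ms=4/5b
3) 727.273ms=8/5b +363.636ms=4/5b
4) 1090.909ms=12/5b +363.636ms=4/5b
5) 1454.545ms=16/5b +272.727ms=3/5b
6) 1727.273ms=19/5b +350.649ms=27/35b
7) 2077.922ms=32/7b +259.74ms=4/7b
8) 2337.662ms=36/7b +259.74ms=4/7b
9) 2597.403ms=40/7b +259.74ms=4/7b
10) 2857.143ms=44/7b +519.481ms=8/7b
11) 3376.623ms=52/7b +259.74ms=4/7b
Σ=8b of 8 (132bpm 4/4) — PASS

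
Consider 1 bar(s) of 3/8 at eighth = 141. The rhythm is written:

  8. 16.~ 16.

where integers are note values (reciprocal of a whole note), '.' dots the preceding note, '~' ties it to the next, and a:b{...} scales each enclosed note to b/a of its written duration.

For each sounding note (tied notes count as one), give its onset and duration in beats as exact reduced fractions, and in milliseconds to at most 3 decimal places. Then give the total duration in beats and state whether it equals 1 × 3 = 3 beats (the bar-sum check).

1) 0.0ms=0b +638.298ms=3/2b
2) 638.298ms=3/2b +638.298ms=3/2b
Σ=3b of 3 (141bpm 3/8) — PASS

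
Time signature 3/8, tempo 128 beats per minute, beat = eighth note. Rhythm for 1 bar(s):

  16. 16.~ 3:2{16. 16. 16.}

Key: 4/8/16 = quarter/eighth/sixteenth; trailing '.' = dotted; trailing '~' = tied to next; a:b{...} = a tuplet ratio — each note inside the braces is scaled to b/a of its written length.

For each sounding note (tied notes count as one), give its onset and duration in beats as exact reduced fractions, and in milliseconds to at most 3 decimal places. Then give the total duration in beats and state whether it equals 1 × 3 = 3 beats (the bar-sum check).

1) 0.0ms=0b +351.562ms=3/4b
2) 351.562ms=3/4b +585.938ms=5/4b
3) 937.5ms=2b +234.375ms=1/2b
4) 1171.875ms=5/2b +234.375ms=1/2b
Σ=3b of 3 (128bpm 3/8) — PASS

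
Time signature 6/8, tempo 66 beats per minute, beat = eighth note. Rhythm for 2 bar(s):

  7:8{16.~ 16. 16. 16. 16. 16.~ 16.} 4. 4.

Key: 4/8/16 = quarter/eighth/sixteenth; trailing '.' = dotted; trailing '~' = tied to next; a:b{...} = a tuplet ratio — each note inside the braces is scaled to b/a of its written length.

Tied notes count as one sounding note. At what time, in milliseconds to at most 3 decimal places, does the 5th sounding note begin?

note 5 onset = 30/7b = 3896.104ms

1. 0.0ms @ 0 + 1558.442ms (12/7)
2. 1558.442ms @ 12/7 + 779.221ms (6/7)
3. 2337.662ms @ 18/7 + 779.221ms (6/7)
4. 3116.883ms @ 24/7 + 779.221ms (6/7)
5. 3896.104ms @ 30/7 + 1558.442ms (12/7)
6. 5454.545ms @ 6 + 2727.273ms (3)
7. 8181.818ms @ 9 + 2727.273ms (3)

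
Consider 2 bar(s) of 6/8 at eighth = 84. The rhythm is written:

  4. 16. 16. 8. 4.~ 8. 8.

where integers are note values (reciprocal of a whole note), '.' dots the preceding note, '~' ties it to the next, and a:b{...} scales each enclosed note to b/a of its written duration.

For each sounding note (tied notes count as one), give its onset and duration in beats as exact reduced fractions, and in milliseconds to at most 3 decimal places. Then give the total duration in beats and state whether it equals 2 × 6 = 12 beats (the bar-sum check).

1) 0.0ms=0b +2142.857ms=3b
2) 2142.857ms=3b +535.714ms=3/4b
3) 2678.571ms=15/4b +535.714ms=3/4b
4) 3214.286ms=9/2b +1071.429ms=3/2b
5) 4285.714ms=6b +3214.286ms=9/2b
6) 7500.0ms=21/2b +1071.429ms=3/2b
Σ=12b of 12 (84bpm 6/8) — PASS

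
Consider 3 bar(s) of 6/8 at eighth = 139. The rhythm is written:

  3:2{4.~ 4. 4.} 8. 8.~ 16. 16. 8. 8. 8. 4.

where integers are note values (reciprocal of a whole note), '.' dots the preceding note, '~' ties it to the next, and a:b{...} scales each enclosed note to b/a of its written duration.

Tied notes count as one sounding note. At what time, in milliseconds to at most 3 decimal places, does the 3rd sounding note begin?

1. 0.0ms @ 0 + 1726.619ms (4)
2. 1726.619ms @ 4 + 863.309ms (2)
3. 2589.928ms @ 6 + 647.482ms (3/2)
4. 3237.41ms @ 15/2 + 971.223ms (9/4)
5. 4208.633ms @ 39/4 + 323.741ms (3/4)
6. 4532.374ms @ 21/2 + 647.482ms (3/2)
7. 5179.856ms @ 12 + 647.482ms (3/2)
8. 5827.338ms @ 27/2 + 647.482ms (3/2)
9. 6474.82ms @ 15 + 1294.964ms (3)

note 3 onset = 6b = 2589.928ms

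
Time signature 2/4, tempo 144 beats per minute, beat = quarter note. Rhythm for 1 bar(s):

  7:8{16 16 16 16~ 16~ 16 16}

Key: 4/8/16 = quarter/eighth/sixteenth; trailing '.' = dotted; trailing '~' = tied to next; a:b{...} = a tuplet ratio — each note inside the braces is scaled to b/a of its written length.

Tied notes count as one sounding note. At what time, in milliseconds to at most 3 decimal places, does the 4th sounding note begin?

1. 0.0ms @ 0 + 119.048ms (2/7)
2. 119.048ms @ 2/7 + 119.048ms (2/7)
3. 238.095ms @ 4/7 + 119.048ms (2/7)
4. 357.143ms @ 6/7 + 357.143ms (6/7)
5. 714.286ms @ 12/7 + 119.048ms (2/7)

note 4 onset = 6/7b = 357.143ms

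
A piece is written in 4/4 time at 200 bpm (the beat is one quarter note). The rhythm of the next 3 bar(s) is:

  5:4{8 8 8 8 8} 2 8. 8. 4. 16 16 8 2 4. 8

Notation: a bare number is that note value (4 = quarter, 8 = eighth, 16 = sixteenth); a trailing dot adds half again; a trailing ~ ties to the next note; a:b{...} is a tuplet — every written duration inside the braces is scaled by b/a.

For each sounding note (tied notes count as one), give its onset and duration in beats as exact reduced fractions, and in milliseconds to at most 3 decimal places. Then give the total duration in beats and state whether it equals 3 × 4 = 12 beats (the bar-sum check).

1) 0.0ms=0b +120.0ms=2/5b
2) 120.0ms=2/5b +120.0ms=2/5b
3) 240.0ms=4/5b +120.0ms=2/5b
4) 360.0ms=6/5b +120.0ms=2/5b
5) 480.0ms=8/5b +120.0ms=2/5b
6) 600.0ms=2b +600.0ms=2b
7) 1200.0ms=4b +225.0ms=3/4b
8) 1425.0ms=19/4b +225.0ms=3/4b
9) 1650.0ms=11/2b +450.0ms=3/2b
10) 2100.0ms=7b +75.0ms=1/4b
11) 2175.0ms=29/4b +75.0ms=1/4b
12) 2250.0ms=15/2b +150.0ms=1/2b
13) 2400.0ms=8b +600.0ms=2b
14) 3000.0ms=10b +450.0ms=3/2b
15) 3450.0ms=23/2b +150.0ms=1/2b
Σ=12b of 12 (200bpm 4/4) — PASS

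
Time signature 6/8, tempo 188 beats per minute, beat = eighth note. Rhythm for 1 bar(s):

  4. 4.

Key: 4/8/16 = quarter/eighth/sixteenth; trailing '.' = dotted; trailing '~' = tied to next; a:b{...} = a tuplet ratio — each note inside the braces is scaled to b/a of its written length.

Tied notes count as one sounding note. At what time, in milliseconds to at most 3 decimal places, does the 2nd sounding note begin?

1. 0.0ms @ 0 + 957.447ms (3)
2. 957.447ms @ 3 + 957.447ms (3)

note 2 onset = 3b = 957.447ms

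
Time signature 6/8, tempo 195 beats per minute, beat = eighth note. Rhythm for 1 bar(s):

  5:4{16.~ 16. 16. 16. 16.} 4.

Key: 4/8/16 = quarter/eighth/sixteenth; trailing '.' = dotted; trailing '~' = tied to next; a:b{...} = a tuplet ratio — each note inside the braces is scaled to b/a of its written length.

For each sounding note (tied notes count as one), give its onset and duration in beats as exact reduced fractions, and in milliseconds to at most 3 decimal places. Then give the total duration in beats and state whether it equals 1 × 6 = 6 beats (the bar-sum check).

1) 0.0ms=0b +369.231ms=6/5b
2) 369.231ms=6/5b +184.615ms=3/5b
3) 553.846ms=9/5b +184.615ms=3/5b
4) 738.462ms=12/5b +184.615ms=3/5b
5) 923.077ms=3b +923.077ms=3b
Σ=6b of 6 (195bpm 6/8) — PASS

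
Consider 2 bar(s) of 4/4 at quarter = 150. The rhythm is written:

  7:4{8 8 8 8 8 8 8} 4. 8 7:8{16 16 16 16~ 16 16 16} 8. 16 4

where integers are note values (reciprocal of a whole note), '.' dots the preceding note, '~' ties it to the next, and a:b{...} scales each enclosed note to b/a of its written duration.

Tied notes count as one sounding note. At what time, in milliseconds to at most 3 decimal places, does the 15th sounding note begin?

1. 0.0ms @ 0 + 114.286ms (2/7)
2. 114.286ms @ 2/7 + 114.286ms (2/7)
3. 228.571ms @ 4/7 + 114.286ms (2/7)
4. 342.857ms @ 6/7 + 114.286ms (2/7)
5. 457.143ms @ 8/7 + 114.286ms (2/7)
6. 571.429ms @ 10/7 + 114.286ms (2/7)
7. 685.714ms @ 12/7 + 114.286ms (2/7)
8. 800.0ms @ 2 + 600.0ms (3/2)
9. 1400.0ms @ 7/2 + 200.0ms (1/2)
10. 1600.0ms @ 4 + 114.286ms (2/7)
11. 1714.286ms @ 30/7 + 114.286ms (2/7)
12. 1828.571ms @ 32/7 + 114.286ms (2/7)
13. 1942.857ms @ 34/7 + 228.571ms (4/7)
14. 2171.429ms @ 38/7 + 114.286ms (2/7)
15. 2285.714ms @ 40/7 + 114.286ms (2/7)
16. 2400.0ms @ 6 + 300.0ms (3/4)
17. 2700.0ms @ 27/4 + 100.0ms (1/4)
18. 2800.0ms @ 7 + 400.0ms (1)

note 15 onset = 40/7b = 2285.714ms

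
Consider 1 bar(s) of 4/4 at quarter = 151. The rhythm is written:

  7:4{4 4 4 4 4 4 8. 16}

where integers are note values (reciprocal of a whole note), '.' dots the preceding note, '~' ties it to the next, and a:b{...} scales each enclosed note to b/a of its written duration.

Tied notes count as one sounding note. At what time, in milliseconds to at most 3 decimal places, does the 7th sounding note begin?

1. 0.0ms @ 0 + 227.058ms (4/7)
2. 227.058ms @ 4/7 + 227.058ms (4/7)
3. 454.115ms @ 8/7 + 227.058ms (4/7)
4. 681.173ms @ 12/7 + 227.058ms (4/7)
5. 908.231ms @ 16/7 + 227.058ms (4/7)
6. 1135.289ms @ 20/7 + 227.058ms (4/7)
7. 1362.346ms @ 24/7 + 170.293ms (3/7)
8. 1532.64ms @ 27/7 + 56.764ms (1/7)

note 7 onset = 24/7b = 1362.346ms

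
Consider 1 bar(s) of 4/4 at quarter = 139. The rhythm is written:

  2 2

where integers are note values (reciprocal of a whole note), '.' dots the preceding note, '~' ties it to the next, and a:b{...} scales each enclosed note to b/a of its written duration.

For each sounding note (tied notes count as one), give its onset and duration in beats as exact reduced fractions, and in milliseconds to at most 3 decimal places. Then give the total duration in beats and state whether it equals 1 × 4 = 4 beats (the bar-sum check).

1) 0.0ms=0b +863.309ms=2b
2) 863.309ms=2b +863.309ms=2b
Σ=4b of 4 (139bpm 4/4) — PASS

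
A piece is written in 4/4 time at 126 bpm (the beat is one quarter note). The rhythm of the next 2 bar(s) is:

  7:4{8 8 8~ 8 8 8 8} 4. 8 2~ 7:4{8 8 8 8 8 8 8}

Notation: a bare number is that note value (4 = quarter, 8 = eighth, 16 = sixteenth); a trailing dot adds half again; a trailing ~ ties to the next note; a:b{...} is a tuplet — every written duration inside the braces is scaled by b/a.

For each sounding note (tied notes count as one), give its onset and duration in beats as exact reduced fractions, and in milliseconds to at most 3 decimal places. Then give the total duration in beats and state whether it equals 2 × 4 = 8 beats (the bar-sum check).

1) 0.0ms=0b +136.054ms=2/7b
2) 136.054ms=2/7b +136.054ms=2/7b
3) 272.109ms=4/7b +272.109ms=4/7b
4) 544.218ms=8/7b +136.054ms=2/7b
5) 680.272ms=10/7b +136.054ms=2/7b
6) 816.327ms=12/7b +136.054ms=2/7b
7) 952.381ms=2b +714.286ms=3/2b
8) 1666.667ms=7/2b +238.095ms=1/2b
9) 1904.762ms=4b +1088.435ms=16/7b
10) 2993.197ms=44/7b +136.054ms=2/7b
11) 3129.252ms=46/7b +136.054ms=2/7b
12) 3265.306ms=48/7b +136.054ms=2/7b
13) 3401.361ms=50/7b +136.054ms=2/7b
14) 3537.415ms=52/7b +136.054ms=2/7b
15) 3673.469ms=54/7b +136.054ms=2/7b
Σ=8b of 8 (126bpm 4/4) — PASS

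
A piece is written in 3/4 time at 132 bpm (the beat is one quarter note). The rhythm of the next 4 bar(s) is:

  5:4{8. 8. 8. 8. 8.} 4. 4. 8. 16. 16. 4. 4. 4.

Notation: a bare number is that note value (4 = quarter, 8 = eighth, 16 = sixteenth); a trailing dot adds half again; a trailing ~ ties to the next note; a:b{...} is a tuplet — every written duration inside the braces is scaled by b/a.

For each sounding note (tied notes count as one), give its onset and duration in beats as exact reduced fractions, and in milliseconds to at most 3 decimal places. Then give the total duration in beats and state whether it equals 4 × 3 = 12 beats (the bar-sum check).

1) 0.0ms=0b +272.727ms=3/5b
2) 272.727ms=3/5b +272.727ms=3/5b
3) 545.455ms=6/5b +272.727ms=3/5b
4) 818.182ms=9/5b +272.727ms=3/5b
5) 1090.909ms=12/5b +272.727ms=3/5b
6) 1363.636ms=3b +681.818ms=3/2b
7) 2045.455ms=9/2b +681.818ms=3/2b
8) 2727.273ms=6b +340.909ms=3/4b
9) 3068.182ms=27/4b +170.455ms=3/8b
10) 3238.636ms=57/8b +170.455ms=3/8b
11) 3409.091ms=15/2b +681.818ms=3/2b
12) 4090.909ms=9b +681.818ms=3/2b
13) 4772.727ms=21/2b +681.818ms=3/2b
Σ=12b of 12 (132bpm 3/4) — PASS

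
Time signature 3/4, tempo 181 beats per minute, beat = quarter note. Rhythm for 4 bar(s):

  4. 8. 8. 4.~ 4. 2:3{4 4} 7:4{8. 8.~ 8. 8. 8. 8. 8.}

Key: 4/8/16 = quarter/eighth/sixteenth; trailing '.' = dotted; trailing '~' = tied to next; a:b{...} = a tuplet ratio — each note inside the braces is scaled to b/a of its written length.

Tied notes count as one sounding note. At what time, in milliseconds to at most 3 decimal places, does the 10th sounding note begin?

1. 0.0ms @ 0 + 497.238ms (3/2)
2. 497.238ms @ 3/2 + 248.619ms (3/4)
3. 745.856ms @ 9/4 + 248.619ms (3/4)
4. 994.475ms @ 3 + 994.475ms (3)
5. 1988.95ms @ 6 + 497.238ms (3/2)
6. 2486.188ms @ 15/2 + 497.238ms (3/2)
7. 2983.425ms @ 9 + 142.068ms (3/7)
8. 3125.493ms @ 66/7 + 284.136ms (6/7)
9. 3409.629ms @ 72/7 + 142.068ms (3/7)
10. 3551.697ms @ 75/7 + 142.068ms (3/7)
11. 3693.765ms @ 78/7 + 142.068ms (3/7)
12. 3835.833ms @ 81/7 + 142.068ms (3/7)

note 10 onset = 75/7b = 3551.697ms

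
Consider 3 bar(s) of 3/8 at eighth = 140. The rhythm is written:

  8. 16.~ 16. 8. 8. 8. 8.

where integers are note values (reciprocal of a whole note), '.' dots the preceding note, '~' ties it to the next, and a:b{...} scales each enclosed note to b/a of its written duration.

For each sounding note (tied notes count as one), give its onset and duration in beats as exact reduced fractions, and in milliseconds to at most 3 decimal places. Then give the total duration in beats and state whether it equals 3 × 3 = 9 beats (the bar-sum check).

1) 0.0ms=0b +642.857ms=3/2b
2) 642.857ms=3/2b +642.857ms=3/2b
3) 1285.714ms=3b +642.857ms=3/2b
4) 1928.571ms=9/2b +642.857ms=3/2b
5) 2571.429ms=6b +642.857ms=3/2b
6) 3214.286ms=15/2b +642.857ms=3/2b
Σ=9b of 9 (140bpm 3/8) — PASS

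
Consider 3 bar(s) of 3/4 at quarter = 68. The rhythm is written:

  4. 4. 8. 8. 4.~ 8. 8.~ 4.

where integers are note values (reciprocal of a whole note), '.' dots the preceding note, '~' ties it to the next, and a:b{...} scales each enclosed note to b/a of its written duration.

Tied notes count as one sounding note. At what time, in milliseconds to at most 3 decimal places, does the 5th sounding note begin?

1. 0.0ms @ 0 + 1323.529ms (3/2)
2. 1323.529ms @ 3/2 + 1323.529ms (3/2)
3. 2647.059ms @ 3 + 661.765ms (3/4)
4. 3308.824ms @ 15/4 + 661.765ms (3/4)
5. 3970.588ms @ 9/2 + 1985.294ms (9/4)
6. 5955.882ms @ 27/4 + 1985.294ms (9/4)

note 5 onset = 9/2b = 3970.588ms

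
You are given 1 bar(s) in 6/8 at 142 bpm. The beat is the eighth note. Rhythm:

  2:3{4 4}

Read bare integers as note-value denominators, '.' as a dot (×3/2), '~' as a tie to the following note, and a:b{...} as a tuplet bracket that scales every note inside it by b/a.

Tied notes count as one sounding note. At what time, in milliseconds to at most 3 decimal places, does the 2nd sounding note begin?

1. 0.0ms @ 0 + 1267.606ms (3)
2. 1267.606ms @ 3 + 1267.606ms (3)

note 2 onset = 3b = 1267.606ms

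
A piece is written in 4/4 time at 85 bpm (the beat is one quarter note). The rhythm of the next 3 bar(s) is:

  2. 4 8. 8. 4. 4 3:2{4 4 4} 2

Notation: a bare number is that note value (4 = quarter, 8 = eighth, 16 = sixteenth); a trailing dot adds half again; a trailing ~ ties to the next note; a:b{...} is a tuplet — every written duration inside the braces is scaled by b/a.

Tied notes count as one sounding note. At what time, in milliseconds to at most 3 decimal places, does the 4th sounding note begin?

note 4 onset = 19/4b = 3352.941ms

1. 0.0ms @ 0 + 2117.647ms (3)
2. 2117.647ms @ 3 + 705.882ms (1)
3. 2823.529ms @ 4 + 529.412ms (3/4)
4. 3352.941ms @ 19/4 + 529.412ms (3/4)
5. 3882.353ms @ 11/2 + 1058.824ms (3/2)
6. 4941.176ms @ 7 + 705.882ms (1)
7. 5647.059ms @ 8 + 470.588ms (2/3)
8. 6117.647ms @ 26/3 + 470.588ms (2/3)
9. 6588.235ms @ 28/3 + 470.588ms (2/3)
10. 7058.824ms @ 10 + 1411.765ms (2)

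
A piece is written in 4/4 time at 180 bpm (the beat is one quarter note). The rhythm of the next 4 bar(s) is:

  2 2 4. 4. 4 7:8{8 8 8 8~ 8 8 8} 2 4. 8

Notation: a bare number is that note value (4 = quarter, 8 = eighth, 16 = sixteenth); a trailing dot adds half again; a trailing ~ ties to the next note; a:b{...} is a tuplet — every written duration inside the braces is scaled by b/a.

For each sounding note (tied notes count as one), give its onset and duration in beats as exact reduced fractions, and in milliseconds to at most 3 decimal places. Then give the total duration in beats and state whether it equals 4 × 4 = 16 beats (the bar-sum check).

1) 0.0ms=0b +666.667ms=2b
2) 666.667ms=2b +666.667ms=2b
3) 1333.333ms=4b +500.0ms=3/2b
4) 1833.333ms=11/2b +500.0ms=3/2b
5) 2333.333ms=7b +333.333ms=1b
6) 2666.667ms=8b +190.476ms=4/7b
7) 2857.143ms=60/7b +190.476ms=4/7b
8) 3047.619ms=64/7b +190.476ms=4/7b
9) 3238.095ms=68/7b +380.952ms=8/7b
10) 3619.048ms=76/7b +190.476ms=4/7b
11) 3809.524ms=80/7b +190.476ms=4/7b
12) 4000.0ms=12b +666.667ms=2b
13) 4666.667ms=14b +500.0ms=3/2b
14) 5166.667ms=31/2b +166.667ms=1/2b
Σ=16b of 16 (180bpm 4/4) — PASS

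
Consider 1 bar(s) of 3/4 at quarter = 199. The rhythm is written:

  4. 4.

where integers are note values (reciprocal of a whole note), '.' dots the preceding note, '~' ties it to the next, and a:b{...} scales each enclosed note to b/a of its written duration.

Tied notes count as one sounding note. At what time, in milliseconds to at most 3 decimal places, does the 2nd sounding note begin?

note 2 onset = 3/2b = 452.261ms

1. 0.0ms @ 0 + 452.261ms (3/2)
2. 452.261ms @ 3/2 + 452.261ms (3/2)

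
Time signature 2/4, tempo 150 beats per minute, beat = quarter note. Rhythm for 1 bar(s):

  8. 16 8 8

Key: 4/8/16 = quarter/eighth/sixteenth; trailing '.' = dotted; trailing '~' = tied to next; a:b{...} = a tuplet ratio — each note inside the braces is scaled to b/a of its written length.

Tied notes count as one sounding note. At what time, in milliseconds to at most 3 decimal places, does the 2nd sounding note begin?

1. 0.0ms @ 0 + 300.0ms (3/4)
2. 300.0ms @ 3/4 + 100.0ms (1/4)
3. 400.0ms @ 1 + 200.0ms (1/2)
4. 600.0ms @ 3/2 + 200.0ms (1/2)

note 2 onset = 3/4b = 300.0ms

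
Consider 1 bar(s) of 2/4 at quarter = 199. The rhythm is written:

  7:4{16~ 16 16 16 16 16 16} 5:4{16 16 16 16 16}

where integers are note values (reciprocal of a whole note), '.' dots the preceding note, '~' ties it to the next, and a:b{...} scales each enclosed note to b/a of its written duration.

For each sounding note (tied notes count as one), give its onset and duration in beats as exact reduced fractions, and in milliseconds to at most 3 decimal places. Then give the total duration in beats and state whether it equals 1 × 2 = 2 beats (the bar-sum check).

1) 0.0ms=0b +86.145ms=2/7b
2) 86.145ms=2/7b +43.073ms=1/7b
3) 129.218ms=3/7b +43.073ms=1/7b
4) 172.29ms=4/7b +43.073ms=1/7b
5) 215.363ms=5/7b +43.073ms=1/7b
6) 258.435ms=6/7b +43.073ms=1/7b
7) 301.508ms=1b +60.302ms=1/5b
8) 361.809ms=6/5b +60.302ms=1/5b
9) 422.111ms=7/5b +60.302ms=1/5b
10) 482.412ms=8/5b +60.302ms=1/5b
11) 542.714ms=9/5b +60.302ms=1/5b
Σ=2b of 2 (199bpm 2/4) — PASS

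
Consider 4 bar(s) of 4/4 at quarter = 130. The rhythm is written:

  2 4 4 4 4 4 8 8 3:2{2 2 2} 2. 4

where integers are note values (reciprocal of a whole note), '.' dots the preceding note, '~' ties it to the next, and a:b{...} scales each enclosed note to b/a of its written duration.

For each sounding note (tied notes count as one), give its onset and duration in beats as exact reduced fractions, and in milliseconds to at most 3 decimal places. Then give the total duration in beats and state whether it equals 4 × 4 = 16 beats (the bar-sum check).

1) 0.0ms=0b +923.077ms=2b
2) 923.077ms=2b +461.538ms=1b
3) 1384.615ms=3b +461.538ms=1b
4) 1846.154ms=4b +461.538ms=1b
5) 2307.692ms=5b +461.538ms=1b
6) 2769.231ms=6b +461.538ms=1b
7) 3230.769ms=7b +230.769ms=1/2b
8) 3461.538ms=15/2b +230.769ms=1/2b
9) 3692.308ms=8b +615.385ms=4/3b
10) 4307.692ms=28/3b +615.385ms=4/3b
11) 4923.077ms=32/3b +615.385ms=4/3b
12) 5538.462ms=12b +1384.615ms=3b
13) 6923.077ms=15b +461.538ms=1b
Σ=16b of 16 (130bpm 4/4) — PASS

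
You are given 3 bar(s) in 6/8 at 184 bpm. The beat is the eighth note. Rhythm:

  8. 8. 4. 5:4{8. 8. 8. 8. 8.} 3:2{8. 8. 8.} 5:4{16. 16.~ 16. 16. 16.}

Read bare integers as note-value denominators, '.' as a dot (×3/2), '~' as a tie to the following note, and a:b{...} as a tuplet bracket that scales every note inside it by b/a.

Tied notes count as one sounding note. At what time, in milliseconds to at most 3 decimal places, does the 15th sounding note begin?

1. 0.0ms @ 0 + 489.13ms (3/2)
2. 489.13ms @ 3/2 + 489.13ms (3/2)
3. 978.261ms @ 3 + 978.261ms (3)
4. 1956.522ms @ 6 + 391.304ms (6/5)
5. 2347.826ms @ 36/5 + 391.304ms (6/5)
6. 2739.13ms @ 42/5 + 391.304ms (6/5)
7. 3130.435ms @ 48/5 + 391.304ms (6/5)
8. 3521.739ms @ 54/5 + 391.304ms (6/5)
9. 3913.043ms @ 12 + 326.087ms (1)
10. 4239.13ms @ 13 + 326.087ms (1)
11. 4565.217ms @ 14 + 326.087ms (1)
12. 4891.304ms @ 15 + 195.652ms (3/5)
13. 5086.957ms @ 78/5 + 391.304ms (6/5)
14. 5478.261ms @ 84/5 + 195.652ms (3/5)
15. 5673.913ms @ 87/5 + 195.652ms (3/5)

note 15 onset = 87/5b = 5673.913ms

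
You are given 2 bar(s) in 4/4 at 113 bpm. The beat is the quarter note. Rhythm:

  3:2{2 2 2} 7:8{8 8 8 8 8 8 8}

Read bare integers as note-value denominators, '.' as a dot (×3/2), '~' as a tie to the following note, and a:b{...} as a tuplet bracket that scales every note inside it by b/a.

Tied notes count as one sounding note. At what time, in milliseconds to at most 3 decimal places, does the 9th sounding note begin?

note 9 onset = 48/7b = 3640.961ms

1. 0.0ms @ 0 + 707.965ms (4/3)
2. 707.965ms @ 4/3 + 707.965ms (4/3)
3. 1415.929ms @ 8/3 + 707.965ms (4/3)
4. 2123.894ms @ 4 + 303.413ms (4/7)
5. 2427.307ms @ 32/7 + 303.413ms (4/7)
6. 2730.721ms @ 36/7 + 303.413ms (4/7)
7. 3034.134ms @ 40/7 + 303.413ms (4/7)
8. 3337.547ms @ 44/7 + 303.413ms (4/7)
9. 3640.961ms @ 48/7 + 303.413ms (4/7)
10. 3944.374ms @ 52/7 + 303.413ms (4/7)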